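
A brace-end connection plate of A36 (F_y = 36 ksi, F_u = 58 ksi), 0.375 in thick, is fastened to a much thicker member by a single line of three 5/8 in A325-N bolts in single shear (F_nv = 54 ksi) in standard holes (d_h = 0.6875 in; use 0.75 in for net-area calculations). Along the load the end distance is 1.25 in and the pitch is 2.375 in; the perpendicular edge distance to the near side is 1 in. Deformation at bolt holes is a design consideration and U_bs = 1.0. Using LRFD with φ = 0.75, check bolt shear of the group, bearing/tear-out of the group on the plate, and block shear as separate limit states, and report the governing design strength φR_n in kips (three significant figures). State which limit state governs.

37.3 kips (bolt shear governs)

Bolt shear: A_b = π·0.625²/4 = 0.3068 in²; R_n = 54 × 0.3068 × 3 × 1 = 49.7 kips → 0.75 × 49.7 = 37.3 kips.
Bearing: edge l_c = 0.9062, r_n = 23.65 kips; interior l_c = 1.688, r_n = 32.62 kips; R_n = 23.65 + 2·32.62 = 88.9 kips → 66.7 kips.
Block shear: A_gv = 2.25, A_nv = 1.547, A_nt = 0.2344 in²; R_n = min(0.6F_uA_nv, 0.6F_yA_gv) + U_bs·F_u·A_nt = 62.19 kips → 46.6 kips.
Bolt shear governs: 37.3 kips.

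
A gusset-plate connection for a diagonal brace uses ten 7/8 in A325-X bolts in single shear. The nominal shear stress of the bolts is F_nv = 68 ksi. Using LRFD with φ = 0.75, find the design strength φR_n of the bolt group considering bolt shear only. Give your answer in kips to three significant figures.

307 kips

A_b = π × 0.875² / 4 = 0.6013 in².
R_n = F_nv · A_b · n · n_s = 68 × 0.6013 × 10 × 1 = 408.9 kips.
Design strength φR_n = 0.75 × 408.9 = 307 kips.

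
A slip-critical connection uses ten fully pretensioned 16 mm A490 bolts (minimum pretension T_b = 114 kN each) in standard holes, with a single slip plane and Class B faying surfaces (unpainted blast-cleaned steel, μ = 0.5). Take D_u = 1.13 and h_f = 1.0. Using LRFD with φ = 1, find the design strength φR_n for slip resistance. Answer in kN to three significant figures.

R_n = μ · D_u · h_f · T_b · n_s · n_b = 0.5 × 1.13 × 1.0 × 114 × 1 × 10 = 644.1 kN.
Design strength φR_n = 1 × 644.1 = 644 kN.

644 kN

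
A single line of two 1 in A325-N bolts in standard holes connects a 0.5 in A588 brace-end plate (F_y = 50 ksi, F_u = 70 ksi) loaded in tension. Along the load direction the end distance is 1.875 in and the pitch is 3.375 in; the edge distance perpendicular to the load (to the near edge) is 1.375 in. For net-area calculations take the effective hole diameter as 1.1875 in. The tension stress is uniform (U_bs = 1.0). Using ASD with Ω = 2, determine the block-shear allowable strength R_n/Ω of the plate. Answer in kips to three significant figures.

Shear plane L_v = 1.875 + 1·3.375 = 5.25 in; A_gv = 5.25 × 0.5 = 2.625 in².
A_nv = (5.25 − 1.5·1.1875) × 0.5 = 1.734 in².
A_nt = (1.375 − 0.5·1.1875) × 0.5 = 0.3906 in².
0.6 F_u A_nv = 72.84 kips; 0.6 F_y A_gv = 78.75 kips → shear rupture governs the shear term.
R_n = 72.84 + 1.0 × 70 × 0.3906 = 100.2 kips.
Allowable strength R_n/Ω = 100.2 / 2 = 50.1 kips.

50.1 kips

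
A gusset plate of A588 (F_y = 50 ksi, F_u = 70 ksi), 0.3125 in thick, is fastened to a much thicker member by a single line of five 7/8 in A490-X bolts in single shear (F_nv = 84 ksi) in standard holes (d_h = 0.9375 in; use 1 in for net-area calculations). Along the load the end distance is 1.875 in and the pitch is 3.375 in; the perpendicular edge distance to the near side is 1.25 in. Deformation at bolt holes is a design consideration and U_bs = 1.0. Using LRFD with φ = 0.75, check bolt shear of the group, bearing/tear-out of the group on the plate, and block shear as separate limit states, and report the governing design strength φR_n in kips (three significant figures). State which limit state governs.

119 kips (block shear governs)

Bolt shear: A_b = π·0.875²/4 = 0.6013 in²; R_n = 84 × 0.6013 × 5 × 1 = 252.6 kips → 0.75 × 252.6 = 189 kips.
Bearing: edge l_c = 1.406, r_n = 36.91 kips; interior l_c = 2.438, r_n = 45.94 kips; R_n = 36.91 + 4·45.94 = 220.7 kips → 165 kips.
Block shear: A_gv = 4.805, A_nv = 3.398, A_nt = 0.2344 in²; R_n = min(0.6F_uA_nv, 0.6F_yA_gv) + U_bs·F_u·A_nt = 159.1 kips → 119 kips.
Block shear governs: 119 kips.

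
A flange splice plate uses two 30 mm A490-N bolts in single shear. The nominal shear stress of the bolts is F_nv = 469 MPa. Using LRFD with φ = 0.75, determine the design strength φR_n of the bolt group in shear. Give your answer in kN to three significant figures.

A_b = π × 30² / 4 = 706.9 mm².
R_n = F_nv · A_b · n · n_s = 469 × 706.9 × 2 × 1 / 1000 = 663 kN.
Design strength φR_n = 0.75 × 663 = 497 kN.

497 kN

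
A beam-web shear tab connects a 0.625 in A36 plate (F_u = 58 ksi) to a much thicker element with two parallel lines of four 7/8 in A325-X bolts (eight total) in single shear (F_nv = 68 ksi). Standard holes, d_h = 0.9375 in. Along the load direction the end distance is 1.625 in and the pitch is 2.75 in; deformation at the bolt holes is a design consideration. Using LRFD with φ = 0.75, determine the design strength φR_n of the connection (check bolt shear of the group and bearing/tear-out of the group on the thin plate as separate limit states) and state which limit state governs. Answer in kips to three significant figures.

245 kips (bolt shear governs)

Bolt shear: A_b = π·0.875²/4 = 0.6013 in²; R_n = 68 × 0.6013 × 8 × 1 = 327.1 kips → 0.75 × 327.1 = 245 kips.
Bearing (1.2 l_c t F_u ≤ 2.4 d t F_u): upper limit = 2.4·0.875·0.625·58 = 76.12 kips.
  Edge l_c = 1.625 − 0.9375/2 = 1.156 → r_n = 50.3 kips; interior l_c = 2.75 − 0.9375 = 1.812 → r_n = 76.12 kips.
  R_n,bearing = 2·50.3 + 6·76.12 = 557.3 kips → 0.75 × 557.3 = 418 kips.
Bolt shear governs: 245 kips.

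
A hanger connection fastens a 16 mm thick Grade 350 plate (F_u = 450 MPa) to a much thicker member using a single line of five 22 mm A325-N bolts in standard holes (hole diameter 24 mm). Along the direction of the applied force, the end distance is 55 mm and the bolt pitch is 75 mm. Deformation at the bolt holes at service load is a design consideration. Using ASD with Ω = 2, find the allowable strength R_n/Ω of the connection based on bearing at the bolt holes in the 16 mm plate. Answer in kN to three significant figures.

Per bolt r_n = 1.2 l_c t F_u ≤ 2.4 d t F_u; upper limit = 2.4 × 22 × 16 × 450 / 1000 = 380.2 kN.
Edge bolt: l_c = 55 − 24/2 = 43 mm → 1.2 × 43 × 16 × 450 / 1000 = 371.5 → r_n = 371.5 kN.
Interior bolts: l_c = 75 − 24 = 51 mm → 1.2 × 51 × 16 × 450 / 1000 = 440.6 → r_n = 380.2 kN.
R_n = 1 × 371.5 + 4 × 380.2 = 1892 kN.
Allowable strength R_n/Ω = 1892 / 2 = 946 kN.

946 kN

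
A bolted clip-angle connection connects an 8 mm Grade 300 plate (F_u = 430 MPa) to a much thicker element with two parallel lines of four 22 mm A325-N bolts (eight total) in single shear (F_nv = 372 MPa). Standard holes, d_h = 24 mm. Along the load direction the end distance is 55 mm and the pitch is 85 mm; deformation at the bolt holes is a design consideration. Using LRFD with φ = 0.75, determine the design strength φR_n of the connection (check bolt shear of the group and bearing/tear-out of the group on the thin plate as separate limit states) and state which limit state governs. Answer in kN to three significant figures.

848 kN (bolt shear governs)

Bolt shear: A_b = π·22²/4 = 380.1 mm²; R_n = 372 × 380.1 × 8 × 1 / 1000 = 1131 kN → 0.75 × 1131 = 848 kN.
Bearing (1.2 l_c t F_u ≤ 2.4 d t F_u): upper limit = 2.4·22·8·430 / 1000 = 181.6 kN.
  Edge l_c = 55 − 24/2 = 43 → r_n = 177.5 kN; interior l_c = 85 − 24 = 61 → r_n = 181.6 kN.
  R_n,bearing = 2·177.5 + 6·181.6 = 1445 kN → 0.75 × 1445 = 1080 kN.
Bolt shear governs: 848 kN.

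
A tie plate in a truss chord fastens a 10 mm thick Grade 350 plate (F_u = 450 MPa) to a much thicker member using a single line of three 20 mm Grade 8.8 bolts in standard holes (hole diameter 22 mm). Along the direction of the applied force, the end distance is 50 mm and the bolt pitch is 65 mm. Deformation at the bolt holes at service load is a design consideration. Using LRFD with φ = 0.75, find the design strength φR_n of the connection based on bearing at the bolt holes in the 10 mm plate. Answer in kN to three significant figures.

482 kN

Per bolt r_n = 1.2 l_c t F_u ≤ 2.4 d t F_u; upper limit = 2.4 × 20 × 10 × 450 / 1000 = 216 kN.
Edge bolt: l_c = 50 − 22/2 = 39 mm → 1.2 × 39 × 10 × 450 / 1000 = 210.6 → r_n = 210.6 kN.
Interior bolts: l_c = 65 − 22 = 43 mm → 1.2 × 43 × 10 × 450 / 1000 = 232.2 → r_n = 216 kN.
R_n = 1 × 210.6 + 2 × 216 = 642.6 kN.
Design strength φR_n = 0.75 × 642.6 = 482 kN.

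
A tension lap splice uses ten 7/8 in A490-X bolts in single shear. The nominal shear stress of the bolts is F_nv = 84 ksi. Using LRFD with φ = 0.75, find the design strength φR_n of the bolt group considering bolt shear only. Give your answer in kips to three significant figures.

A_b = π × 0.875² / 4 = 0.6013 in².
R_n = F_nv · A_b · n · n_s = 84 × 0.6013 × 10 × 1 = 505.1 kips.
Design strength φR_n = 0.75 × 505.1 = 379 kips.

379 kips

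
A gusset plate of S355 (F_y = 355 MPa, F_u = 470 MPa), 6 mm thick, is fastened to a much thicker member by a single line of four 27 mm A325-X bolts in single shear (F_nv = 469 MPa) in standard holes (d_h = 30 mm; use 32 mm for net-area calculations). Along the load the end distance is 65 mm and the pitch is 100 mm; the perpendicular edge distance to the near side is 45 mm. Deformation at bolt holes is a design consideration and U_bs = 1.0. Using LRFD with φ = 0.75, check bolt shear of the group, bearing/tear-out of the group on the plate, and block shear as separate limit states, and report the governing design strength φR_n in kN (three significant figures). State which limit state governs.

382 kN (block shear governs)

Bolt shear: A_b = π·27²/4 = 572.6 mm²; R_n = 469 × 572.6 × 4 × 1 / 1000 = 1074 kN → 0.75 × 1074 = 806 kN.
Bearing: edge l_c = 50, r_n = 169.2 kN; interior l_c = 70, r_n = 182.7 kN; R_n = 169.2 + 3·182.7 = 717.4 kN → 538 kN.
Block shear: A_gv = 2190, A_nv = 1518, A_nt = 174 mm²; R_n = min(0.6F_uA_nv, 0.6F_yA_gv) + U_bs·F_u·A_nt = 509.9 kN → 382 kN.
Block shear governs: 382 kN.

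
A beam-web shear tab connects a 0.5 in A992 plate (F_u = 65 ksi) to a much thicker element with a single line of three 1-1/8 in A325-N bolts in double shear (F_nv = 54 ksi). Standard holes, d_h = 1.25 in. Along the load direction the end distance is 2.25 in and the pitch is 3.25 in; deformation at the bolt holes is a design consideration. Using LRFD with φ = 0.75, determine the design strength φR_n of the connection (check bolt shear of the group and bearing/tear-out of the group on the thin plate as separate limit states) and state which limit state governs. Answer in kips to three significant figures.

165 kips (bearing governs)

Bolt shear: A_b = π·1.125²/4 = 0.994 in²; R_n = 54 × 0.994 × 3 × 2 = 322.1 kips → 0.75 × 322.1 = 242 kips.
Bearing (1.2 l_c t F_u ≤ 2.4 d t F_u): upper limit = 2.4·1.125·0.5·65 = 87.75 kips.
  Edge l_c = 2.25 − 1.25/2 = 1.625 → r_n = 63.38 kips; interior l_c = 3.25 − 1.25 = 2 → r_n = 78 kips.
  R_n,bearing = 1·63.38 + 2·78 = 219.4 kips → 0.75 × 219.4 = 165 kips.
Bearing governs: 165 kips.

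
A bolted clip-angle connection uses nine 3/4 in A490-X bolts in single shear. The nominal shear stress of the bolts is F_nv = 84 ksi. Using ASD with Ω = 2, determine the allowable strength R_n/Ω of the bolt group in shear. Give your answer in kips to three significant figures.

A_b = π × 0.75² / 4 = 0.4418 in².
R_n = F_nv · A_b · n · n_s = 84 × 0.4418 × 9 × 1 = 334 kips.
Allowable strength R_n/Ω = 334 / 2 = 167 kips.

167 kips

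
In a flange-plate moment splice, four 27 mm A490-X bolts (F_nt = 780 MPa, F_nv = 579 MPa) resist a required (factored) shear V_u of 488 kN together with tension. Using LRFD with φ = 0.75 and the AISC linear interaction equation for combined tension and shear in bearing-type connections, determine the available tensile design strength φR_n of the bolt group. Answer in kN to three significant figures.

A_b = π·27²/4 = 572.6 mm²; f_rv = 488 × 1000 / (4 × 572.6) = 213.1 MPa.
F'_nt = 1.3 F_nt − (F_nt / φF_nv) f_rv = 1.3·780 − (780/(0.75·579))·213.1 = 631.3 MPa, capped at F_nt → F'_nt = 631.3 MPa.
R_n = F'_nt · A_b · n = 631.3 × 572.6 × 4 / 1000 = 1446 kN.
Design strength φR_n = 0.75 × 1446 = 1080 kN.

1080 kN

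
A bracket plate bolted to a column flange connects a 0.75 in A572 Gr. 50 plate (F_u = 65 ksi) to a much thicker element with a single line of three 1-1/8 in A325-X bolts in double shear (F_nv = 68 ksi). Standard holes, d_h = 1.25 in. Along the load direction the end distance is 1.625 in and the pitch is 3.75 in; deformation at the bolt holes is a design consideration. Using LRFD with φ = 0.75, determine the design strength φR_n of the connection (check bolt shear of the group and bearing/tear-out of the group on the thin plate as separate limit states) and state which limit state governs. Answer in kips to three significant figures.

241 kips (bearing governs)

Bolt shear: A_b = π·1.125²/4 = 0.994 in²; R_n = 68 × 0.994 × 3 × 2 = 405.6 kips → 0.75 × 405.6 = 304 kips.
Bearing (1.2 l_c t F_u ≤ 2.4 d t F_u): upper limit = 2.4·1.125·0.75·65 = 131.6 kips.
  Edge l_c = 1.625 − 1.25/2 = 1 → r_n = 58.5 kips; interior l_c = 3.75 − 1.25 = 2.5 → r_n = 131.6 kips.
  R_n,bearing = 1·58.5 + 2·131.6 = 321.8 kips → 0.75 × 321.8 = 241 kips.
Bearing governs: 241 kips.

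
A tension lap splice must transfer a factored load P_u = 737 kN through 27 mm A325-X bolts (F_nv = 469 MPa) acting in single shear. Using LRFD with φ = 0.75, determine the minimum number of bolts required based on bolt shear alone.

4 bolts

A_b = π·27²/4 = 572.6 mm².
Per-bolt design strength φR_n = 0.75 × 469 × 572.6 × 1 / 1000 = 201.4 kN.
n ≥ 737 / 201.4 = 3.659 → use 4 bolts.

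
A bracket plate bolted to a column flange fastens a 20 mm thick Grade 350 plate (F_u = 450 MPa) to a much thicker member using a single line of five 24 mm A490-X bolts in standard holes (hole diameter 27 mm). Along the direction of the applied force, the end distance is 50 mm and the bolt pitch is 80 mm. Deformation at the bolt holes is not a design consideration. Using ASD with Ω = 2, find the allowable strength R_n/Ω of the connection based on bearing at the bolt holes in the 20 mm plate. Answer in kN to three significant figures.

1540 kN

Per bolt r_n = 1.5 l_c t F_u ≤ 3.0 d t F_u; upper limit = 3.0 × 24 × 20 × 450 / 1000 = 648 kN.
Edge bolt: l_c = 50 − 27/2 = 36.5 mm → 1.5 × 36.5 × 20 × 450 / 1000 = 492.8 → r_n = 492.8 kN.
Interior bolts: l_c = 80 − 27 = 53 mm → 1.5 × 53 × 20 × 450 / 1000 = 715.5 → r_n = 648 kN.
R_n = 1 × 492.8 + 4 × 648 = 3085 kN.
Allowable strength R_n/Ω = 3085 / 2 = 1540 kN.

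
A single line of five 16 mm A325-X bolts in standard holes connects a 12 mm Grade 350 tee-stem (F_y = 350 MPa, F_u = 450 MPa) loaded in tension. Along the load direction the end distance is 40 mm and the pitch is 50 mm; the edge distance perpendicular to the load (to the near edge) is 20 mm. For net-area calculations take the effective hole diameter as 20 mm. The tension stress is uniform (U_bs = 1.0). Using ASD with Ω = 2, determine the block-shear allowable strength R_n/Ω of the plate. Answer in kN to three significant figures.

270 kN

Shear plane L_v = 40 + 4·50 = 240 mm; A_gv = 240 × 12 = 2880 mm².
A_nv = (240 − 4.5·20) × 12 = 1800 mm².
A_nt = (20 − 0.5·20) × 12 = 120 mm².
0.6 F_u A_nv = 486 kN; 0.6 F_y A_gv = 604.8 kN → shear rupture governs the shear term.
R_n = 486 + 1.0 × 450 × 120 / 1000 = 540 kN.
Allowable strength R_n/Ω = 540 / 2 = 270 kN.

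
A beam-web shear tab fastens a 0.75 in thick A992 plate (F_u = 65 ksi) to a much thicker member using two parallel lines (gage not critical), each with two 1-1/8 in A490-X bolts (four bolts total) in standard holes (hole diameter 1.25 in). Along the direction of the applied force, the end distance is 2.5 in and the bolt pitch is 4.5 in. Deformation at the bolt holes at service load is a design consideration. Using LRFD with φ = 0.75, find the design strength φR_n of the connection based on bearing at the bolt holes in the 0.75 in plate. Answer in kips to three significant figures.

Per bolt r_n = 1.2 l_c t F_u ≤ 2.4 d t F_u; upper limit = 2.4 × 1.125 × 0.75 × 65 = 131.6 kips.
Edge bolt: l_c = 2.5 − 1.25/2 = 1.875 in → 1.2 × 1.875 × 0.75 × 65 = 109.7 → r_n = 109.7 kips.
Interior bolts: l_c = 4.5 − 1.25 = 3.25 in → 1.2 × 3.25 × 0.75 × 65 = 190.1 → r_n = 131.6 kips.
R_n = 2 × 109.7 + 2 × 131.6 = 482.6 kips.
Design strength φR_n = 0.75 × 482.6 = 362 kips.

362 kips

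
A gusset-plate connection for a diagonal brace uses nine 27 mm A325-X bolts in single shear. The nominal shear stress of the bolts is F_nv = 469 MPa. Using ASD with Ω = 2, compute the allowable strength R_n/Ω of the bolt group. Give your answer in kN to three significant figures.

1210 kN

A_b = π × 27² / 4 = 572.6 mm².
R_n = F_nv · A_b · n · n_s = 469 × 572.6 × 9 × 1 / 1000 = 2417 kN.
Allowable strength R_n/Ω = 2417 / 2 = 1210 kN.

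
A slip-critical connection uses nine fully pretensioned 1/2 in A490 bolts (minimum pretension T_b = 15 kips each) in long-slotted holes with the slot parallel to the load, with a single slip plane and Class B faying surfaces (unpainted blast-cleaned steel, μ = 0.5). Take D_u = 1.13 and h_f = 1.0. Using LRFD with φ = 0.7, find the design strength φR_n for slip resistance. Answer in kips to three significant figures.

53.4 kips

R_n = μ · D_u · h_f · T_b · n_s · n_b = 0.5 × 1.13 × 1.0 × 15 × 1 × 9 = 76.27 kips.
Design strength φR_n = 0.7 × 76.27 = 53.4 kips.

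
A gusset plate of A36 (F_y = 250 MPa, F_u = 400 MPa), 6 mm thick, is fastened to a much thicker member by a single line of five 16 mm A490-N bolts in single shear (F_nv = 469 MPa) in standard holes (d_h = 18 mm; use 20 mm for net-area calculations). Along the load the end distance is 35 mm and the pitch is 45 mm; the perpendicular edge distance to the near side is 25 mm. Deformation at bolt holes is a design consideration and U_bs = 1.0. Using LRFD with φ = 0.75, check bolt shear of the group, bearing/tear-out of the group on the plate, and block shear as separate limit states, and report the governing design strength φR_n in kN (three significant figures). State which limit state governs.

162 kN (block shear governs)

Bolt shear: A_b = π·16²/4 = 201.1 mm²; R_n = 469 × 201.1 × 5 × 1 / 1000 = 471.5 kN → 0.75 × 471.5 = 354 kN.
Bearing: edge l_c = 26, r_n = 74.88 kN; interior l_c = 27, r_n = 77.76 kN; R_n = 74.88 + 4·77.76 = 385.9 kN → 289 kN.
Block shear: A_gv = 1290, A_nv = 750, A_nt = 90 mm²; R_n = min(0.6F_uA_nv, 0.6F_yA_gv) + U_bs·F_u·A_nt = 216 kN → 162 kN.
Block shear governs: 162 kN.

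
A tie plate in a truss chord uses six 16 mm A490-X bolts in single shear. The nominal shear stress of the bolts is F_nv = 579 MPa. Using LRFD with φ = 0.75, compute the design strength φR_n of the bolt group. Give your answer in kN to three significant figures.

A_b = π × 16² / 4 = 201.1 mm².
R_n = F_nv · A_b · n · n_s = 579 × 201.1 × 6 × 1 / 1000 = 698.5 kN.
Design strength φR_n = 0.75 × 698.5 = 524 kN.

524 kN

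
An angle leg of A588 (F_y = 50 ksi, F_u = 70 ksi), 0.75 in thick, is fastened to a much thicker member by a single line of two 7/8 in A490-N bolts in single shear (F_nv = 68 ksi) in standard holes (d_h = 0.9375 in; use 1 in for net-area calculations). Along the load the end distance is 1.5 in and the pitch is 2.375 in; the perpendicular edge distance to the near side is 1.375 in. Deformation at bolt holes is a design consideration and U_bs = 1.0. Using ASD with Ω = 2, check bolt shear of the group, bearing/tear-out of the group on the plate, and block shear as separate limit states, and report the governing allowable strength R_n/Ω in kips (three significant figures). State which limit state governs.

40.9 kips (bolt shear governs)

Bolt shear: A_b = π·0.875²/4 = 0.6013 in²; R_n = 68 × 0.6013 × 2 × 1 = 81.78 kips → 81.78 / 2 = 40.9 kips.
Bearing: edge l_c = 1.031, r_n = 64.97 kips; interior l_c = 1.438, r_n = 90.56 kips; R_n = 64.97 + 1·90.56 = 155.5 kips → 77.8 kips.
Block shear: A_gv = 2.906, A_nv = 1.781, A_nt = 0.6562 in²; R_n = min(0.6F_uA_nv, 0.6F_yA_gv) + U_bs·F_u·A_nt = 120.8 kips → 60.4 kips.
Bolt shear governs: 40.9 kips.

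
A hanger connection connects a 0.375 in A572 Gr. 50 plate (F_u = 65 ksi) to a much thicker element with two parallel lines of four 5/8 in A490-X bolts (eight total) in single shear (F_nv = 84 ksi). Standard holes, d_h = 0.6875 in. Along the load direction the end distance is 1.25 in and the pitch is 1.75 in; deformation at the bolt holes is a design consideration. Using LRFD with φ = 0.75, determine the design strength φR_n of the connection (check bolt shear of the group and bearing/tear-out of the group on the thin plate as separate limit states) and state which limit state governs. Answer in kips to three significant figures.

155 kips (bolt shear governs)

Bolt shear: A_b = π·0.625²/4 = 0.3068 in²; R_n = 84 × 0.3068 × 8 × 1 = 206.2 kips → 0.75 × 206.2 = 155 kips.
Bearing (1.2 l_c t F_u ≤ 2.4 d t F_u): upper limit = 2.4·0.625·0.375·65 = 36.56 kips.
  Edge l_c = 1.25 − 0.6875/2 = 0.9062 → r_n = 26.51 kips; interior l_c = 1.75 − 0.6875 = 1.062 → r_n = 31.08 kips.
  R_n,bearing = 2·26.51 + 6·31.08 = 239.5 kips → 0.75 × 239.5 = 180 kips.
Bolt shear governs: 155 kips.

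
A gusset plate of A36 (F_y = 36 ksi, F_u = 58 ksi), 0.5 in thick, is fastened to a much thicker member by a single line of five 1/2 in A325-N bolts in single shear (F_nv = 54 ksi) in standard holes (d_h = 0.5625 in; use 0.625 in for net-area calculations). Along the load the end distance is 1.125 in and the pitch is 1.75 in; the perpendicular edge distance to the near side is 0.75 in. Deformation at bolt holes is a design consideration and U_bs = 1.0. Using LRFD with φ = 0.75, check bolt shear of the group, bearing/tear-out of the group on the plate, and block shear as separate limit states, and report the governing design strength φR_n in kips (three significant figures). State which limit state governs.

Bolt shear: A_b = π·0.5²/4 = 0.1963 in²; R_n = 54 × 0.1963 × 5 × 1 = 53.01 kips → 0.75 × 53.01 = 39.8 kips.
Bearing: edge l_c = 0.8438, r_n = 29.36 kips; interior l_c = 1.188, r_n = 34.8 kips; R_n = 29.36 + 4·34.8 = 168.6 kips → 126 kips.
Block shear: A_gv = 4.062, A_nv = 2.656, A_nt = 0.2188 in²; R_n = min(0.6F_uA_nv, 0.6F_yA_gv) + U_bs·F_u·A_nt = 100.4 kips → 75.3 kips.
Bolt shear governs: 39.8 kips.

39.8 kips (bolt shear governs)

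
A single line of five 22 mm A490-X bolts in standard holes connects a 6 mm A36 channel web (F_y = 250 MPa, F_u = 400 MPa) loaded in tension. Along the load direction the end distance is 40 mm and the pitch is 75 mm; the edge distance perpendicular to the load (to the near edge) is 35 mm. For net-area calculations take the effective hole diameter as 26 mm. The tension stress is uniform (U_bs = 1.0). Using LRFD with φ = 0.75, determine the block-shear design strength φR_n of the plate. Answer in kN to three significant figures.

269 kN

Shear plane L_v = 40 + 4·75 = 340 mm; A_gv = 340 × 6 = 2040 mm².
A_nv = (340 − 4.5·26) × 6 = 1338 mm².
A_nt = (35 − 0.5·26) × 6 = 132 mm².
0.6 F_u A_nv = 321.1 kN; 0.6 F_y A_gv = 306 kN → shear yielding governs the shear term.
R_n = 306 + 1.0 × 400 × 132 / 1000 = 358.8 kN.
Design strength φR_n = 0.75 × 358.8 = 269 kN.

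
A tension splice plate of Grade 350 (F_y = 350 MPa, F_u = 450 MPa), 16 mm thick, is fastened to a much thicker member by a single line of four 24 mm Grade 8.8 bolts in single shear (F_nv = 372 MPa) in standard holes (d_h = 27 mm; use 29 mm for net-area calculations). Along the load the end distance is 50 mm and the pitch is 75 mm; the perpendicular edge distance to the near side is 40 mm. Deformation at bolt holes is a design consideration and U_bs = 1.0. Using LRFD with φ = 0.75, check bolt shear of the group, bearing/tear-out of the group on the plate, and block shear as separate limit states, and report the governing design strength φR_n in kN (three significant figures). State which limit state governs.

Bolt shear: A_b = π·24²/4 = 452.4 mm²; R_n = 372 × 452.4 × 4 × 1 / 1000 = 673.2 kN → 0.75 × 673.2 = 505 kN.
Bearing: edge l_c = 36.5, r_n = 315.4 kN; interior l_c = 48, r_n = 414.7 kN; R_n = 315.4 + 3·414.7 = 1560 kN → 1170 kN.
Block shear: A_gv = 4400, A_nv = 2776, A_nt = 408 mm²; R_n = min(0.6F_uA_nv, 0.6F_yA_gv) + U_bs·F_u·A_nt = 933.1 kN → 700 kN.
Bolt shear governs: 505 kN.

505 kN (bolt shear governs)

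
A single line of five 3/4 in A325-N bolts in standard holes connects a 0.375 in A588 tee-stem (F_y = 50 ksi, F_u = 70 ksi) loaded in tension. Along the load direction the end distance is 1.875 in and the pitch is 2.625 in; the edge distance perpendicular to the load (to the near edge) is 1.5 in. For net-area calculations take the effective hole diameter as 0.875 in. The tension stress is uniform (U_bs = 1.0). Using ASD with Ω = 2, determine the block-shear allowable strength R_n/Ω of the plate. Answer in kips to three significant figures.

Shear plane L_v = 1.875 + 4·2.625 = 12.38 in; A_gv = 12.38 × 0.375 = 4.641 in².
A_nv = (12.38 − 4.5·0.875) × 0.375 = 3.164 in².
A_nt = (1.5 − 0.5·0.875) × 0.375 = 0.3984 in².
0.6 F_u A_nv = 132.9 kips; 0.6 F_y A_gv = 139.2 kips → shear rupture governs the shear term.
R_n = 132.9 + 1.0 × 70 × 0.3984 = 160.8 kips.
Allowable strength R_n/Ω = 160.8 / 2 = 80.4 kips.

80.4 kips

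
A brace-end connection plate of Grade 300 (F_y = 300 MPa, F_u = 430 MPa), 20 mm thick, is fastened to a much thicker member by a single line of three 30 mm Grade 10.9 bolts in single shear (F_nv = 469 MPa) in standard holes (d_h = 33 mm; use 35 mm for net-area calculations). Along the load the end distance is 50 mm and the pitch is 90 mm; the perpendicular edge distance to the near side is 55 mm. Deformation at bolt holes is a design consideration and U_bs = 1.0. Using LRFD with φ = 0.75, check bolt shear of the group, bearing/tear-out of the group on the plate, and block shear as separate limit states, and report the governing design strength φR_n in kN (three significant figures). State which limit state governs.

746 kN (bolt shear governs)

Bolt shear: A_b = π·30²/4 = 706.9 mm²; R_n = 469 × 706.9 × 3 × 1 / 1000 = 994.5 kN → 0.75 × 994.5 = 746 kN.
Bearing: edge l_c = 33.5, r_n = 345.7 kN; interior l_c = 57, r_n = 588.2 kN; R_n = 345.7 + 2·588.2 = 1522 kN → 1140 kN.
Block shear: A_gv = 4600, A_nv = 2850, A_nt = 750 mm²; R_n = min(0.6F_uA_nv, 0.6F_yA_gv) + U_bs·F_u·A_nt = 1058 kN → 793 kN.
Bolt shear governs: 746 kN.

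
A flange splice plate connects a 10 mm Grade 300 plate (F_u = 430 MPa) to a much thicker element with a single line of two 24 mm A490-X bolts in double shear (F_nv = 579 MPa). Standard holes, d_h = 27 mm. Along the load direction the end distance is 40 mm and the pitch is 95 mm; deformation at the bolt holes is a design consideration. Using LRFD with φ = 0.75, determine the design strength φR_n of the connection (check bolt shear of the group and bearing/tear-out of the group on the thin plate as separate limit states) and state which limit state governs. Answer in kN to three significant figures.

Bolt shear: A_b = π·24²/4 = 452.4 mm²; R_n = 579 × 452.4 × 2 × 2 / 1000 = 1048 kN → 0.75 × 1048 = 786 kN.
Bearing (1.2 l_c t F_u ≤ 2.4 d t F_u): upper limit = 2.4·24·10·430 / 1000 = 247.7 kN.
  Edge l_c = 40 − 27/2 = 26.5 → r_n = 136.7 kN; interior l_c = 95 − 27 = 68 → r_n = 247.7 kN.
  R_n,bearing = 1·136.7 + 1·247.7 = 384.4 kN → 0.75 × 384.4 = 288 kN.
Bearing governs: 288 kN.

288 kN (bearing governs)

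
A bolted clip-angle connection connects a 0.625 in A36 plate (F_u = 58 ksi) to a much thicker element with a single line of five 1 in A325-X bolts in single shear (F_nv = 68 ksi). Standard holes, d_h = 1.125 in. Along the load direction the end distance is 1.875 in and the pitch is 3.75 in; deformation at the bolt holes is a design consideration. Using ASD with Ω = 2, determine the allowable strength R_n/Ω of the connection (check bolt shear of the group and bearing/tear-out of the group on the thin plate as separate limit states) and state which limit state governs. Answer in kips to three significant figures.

134 kips (bolt shear governs)

Bolt shear: A_b = π·1²/4 = 0.7854 in²; R_n = 68 × 0.7854 × 5 × 1 = 267 kips → 267 / 2 = 134 kips.
Bearing (1.2 l_c t F_u ≤ 2.4 d t F_u): upper limit = 2.4·1·0.625·58 = 87 kips.
  Edge l_c = 1.875 − 1.125/2 = 1.312 → r_n = 57.09 kips; interior l_c = 3.75 − 1.125 = 2.625 → r_n = 87 kips.
  R_n,bearing = 1·57.09 + 4·87 = 405.1 kips → 405.1 / 2 = 203 kips.
Bolt shear governs: 134 kips.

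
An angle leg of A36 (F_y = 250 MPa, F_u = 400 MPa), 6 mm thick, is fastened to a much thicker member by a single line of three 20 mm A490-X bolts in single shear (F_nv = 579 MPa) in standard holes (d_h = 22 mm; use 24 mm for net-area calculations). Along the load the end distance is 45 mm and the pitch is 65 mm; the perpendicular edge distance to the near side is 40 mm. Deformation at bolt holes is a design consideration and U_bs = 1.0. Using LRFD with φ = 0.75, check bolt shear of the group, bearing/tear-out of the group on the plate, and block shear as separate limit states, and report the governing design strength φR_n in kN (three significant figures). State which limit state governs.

Bolt shear: A_b = π·20²/4 = 314.2 mm²; R_n = 579 × 314.2 × 3 × 1 / 1000 = 545.7 kN → 0.75 × 545.7 = 409 kN.
Bearing: edge l_c = 34, r_n = 97.92 kN; interior l_c = 43, r_n = 115.2 kN; R_n = 97.92 + 2·115.2 = 328.3 kN → 246 kN.
Block shear: A_gv = 1050, A_nv = 690, A_nt = 168 mm²; R_n = min(0.6F_uA_nv, 0.6F_yA_gv) + U_bs·F_u·A_nt = 224.7 kN → 169 kN.
Block shear governs: 169 kN.

169 kN (block shear governs)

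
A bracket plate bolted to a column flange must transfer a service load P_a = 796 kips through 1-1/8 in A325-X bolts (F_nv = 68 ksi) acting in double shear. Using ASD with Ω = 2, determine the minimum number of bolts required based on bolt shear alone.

A_b = π·1.125²/4 = 0.994 in².
Per-bolt allowable strength R_n/Ω = 68 × 0.994 × 2 / 2 = 67.59 kips.
n ≥ 796 / 67.59 = 11.78 → use 12 bolts.

12 bolts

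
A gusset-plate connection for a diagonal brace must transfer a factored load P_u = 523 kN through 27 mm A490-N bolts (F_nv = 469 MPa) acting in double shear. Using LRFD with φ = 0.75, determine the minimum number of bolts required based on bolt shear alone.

A_b = π·27²/4 = 572.6 mm².
Per-bolt design strength φR_n = 0.75 × 469 × 572.6 × 2 / 1000 = 402.8 kN.
n ≥ 523 / 402.8 = 1.298 → use 2 bolts.

2 bolts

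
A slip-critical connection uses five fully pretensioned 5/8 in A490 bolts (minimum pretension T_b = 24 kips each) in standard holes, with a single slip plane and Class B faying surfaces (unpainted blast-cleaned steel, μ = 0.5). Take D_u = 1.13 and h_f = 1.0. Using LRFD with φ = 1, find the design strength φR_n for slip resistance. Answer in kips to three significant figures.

67.8 kips

R_n = μ · D_u · h_f · T_b · n_s · n_b = 0.5 × 1.13 × 1.0 × 24 × 1 × 5 = 67.8 kips.
Design strength φR_n = 1 × 67.8 = 67.8 kips.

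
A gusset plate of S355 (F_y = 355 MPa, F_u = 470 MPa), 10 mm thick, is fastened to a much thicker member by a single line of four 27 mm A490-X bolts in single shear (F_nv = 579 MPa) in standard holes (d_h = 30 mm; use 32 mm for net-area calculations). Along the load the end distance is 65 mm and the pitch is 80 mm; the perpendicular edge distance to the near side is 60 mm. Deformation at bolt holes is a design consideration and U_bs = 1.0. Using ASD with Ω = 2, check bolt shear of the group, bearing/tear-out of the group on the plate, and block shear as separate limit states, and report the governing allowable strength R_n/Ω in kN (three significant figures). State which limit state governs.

Bolt shear: A_b = π·27²/4 = 572.6 mm²; R_n = 579 × 572.6 × 4 × 1 / 1000 = 1326 kN → 1326 / 2 = 663 kN.
Bearing: edge l_c = 50, r_n = 282 kN; interior l_c = 50, r_n = 282 kN; R_n = 282 + 3·282 = 1128 kN → 564 kN.
Block shear: A_gv = 3050, A_nv = 1930, A_nt = 440 mm²; R_n = min(0.6F_uA_nv, 0.6F_yA_gv) + U_bs·F_u·A_nt = 751.1 kN → 376 kN.
Block shear governs: 376 kN.

376 kN (block shear governs)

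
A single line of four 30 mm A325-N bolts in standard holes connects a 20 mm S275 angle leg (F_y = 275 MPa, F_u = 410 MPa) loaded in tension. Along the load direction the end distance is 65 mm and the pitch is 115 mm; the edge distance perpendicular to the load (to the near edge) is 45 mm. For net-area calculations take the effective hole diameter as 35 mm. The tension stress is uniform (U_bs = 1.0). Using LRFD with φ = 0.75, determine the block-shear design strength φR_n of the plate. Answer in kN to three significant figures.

Shear plane L_v = 65 + 3·115 = 410 mm; A_gv = 410 × 20 = 8200 mm².
A_nv = (410 − 3.5·35) × 20 = 5750 mm².
A_nt = (45 − 0.5·35) × 20 = 550 mm².
0.6 F_u A_nv = 1414 kN; 0.6 F_y A_gv = 1353 kN → shear yielding governs the shear term.
R_n = 1353 + 1.0 × 410 × 550 / 1000 = 1578 kN.
Design strength φR_n = 0.75 × 1578 = 1180 kN.

1180 kN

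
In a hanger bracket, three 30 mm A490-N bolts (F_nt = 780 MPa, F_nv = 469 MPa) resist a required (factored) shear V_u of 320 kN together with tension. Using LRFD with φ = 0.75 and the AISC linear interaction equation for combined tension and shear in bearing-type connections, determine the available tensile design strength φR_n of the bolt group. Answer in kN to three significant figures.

A_b = π·30²/4 = 706.9 mm²; f_rv = 320 × 1000 / (3 × 706.9) = 150.9 MPa.
F'_nt = 1.3 F_nt − (F_nt / φF_nv) f_rv = 1.3·780 − (780/(0.75·469))·150.9 = 679.4 MPa, capped at F_nt → F'_nt = 679.4 MPa.
R_n = F'_nt · A_b · n = 679.4 × 706.9 × 3 / 1000 = 1441 kN.
Design strength φR_n = 0.75 × 1441 = 1080 kN.

1080 kN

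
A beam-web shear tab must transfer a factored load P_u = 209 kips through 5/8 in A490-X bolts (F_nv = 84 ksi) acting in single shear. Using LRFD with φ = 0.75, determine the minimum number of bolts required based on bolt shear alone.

11 bolts

A_b = π·0.625²/4 = 0.3068 in².
Per-bolt design strength φR_n = 0.75 × 84 × 0.3068 × 1 = 19.33 kips.
n ≥ 209 / 19.33 = 10.81 → use 11 bolts.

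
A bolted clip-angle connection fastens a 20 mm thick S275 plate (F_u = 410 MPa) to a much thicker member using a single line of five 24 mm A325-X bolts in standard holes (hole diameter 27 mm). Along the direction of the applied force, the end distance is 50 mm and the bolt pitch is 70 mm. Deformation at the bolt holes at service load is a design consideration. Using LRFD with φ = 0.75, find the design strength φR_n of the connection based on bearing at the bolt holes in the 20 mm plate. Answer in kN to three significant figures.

1540 kN

Per bolt r_n = 1.2 l_c t F_u ≤ 2.4 d t F_u; upper limit = 2.4 × 24 × 20 × 410 / 1000 = 472.3 kN.
Edge bolt: l_c = 50 − 27/2 = 36.5 mm → 1.2 × 36.5 × 20 × 410 / 1000 = 359.2 → r_n = 359.2 kN.
Interior bolts: l_c = 70 − 27 = 43 mm → 1.2 × 43 × 20 × 410 / 1000 = 423.1 → r_n = 423.1 kN.
R_n = 1 × 359.2 + 4 × 423.1 = 2052 kN.
Design strength φR_n = 0.75 × 2052 = 1540 kN.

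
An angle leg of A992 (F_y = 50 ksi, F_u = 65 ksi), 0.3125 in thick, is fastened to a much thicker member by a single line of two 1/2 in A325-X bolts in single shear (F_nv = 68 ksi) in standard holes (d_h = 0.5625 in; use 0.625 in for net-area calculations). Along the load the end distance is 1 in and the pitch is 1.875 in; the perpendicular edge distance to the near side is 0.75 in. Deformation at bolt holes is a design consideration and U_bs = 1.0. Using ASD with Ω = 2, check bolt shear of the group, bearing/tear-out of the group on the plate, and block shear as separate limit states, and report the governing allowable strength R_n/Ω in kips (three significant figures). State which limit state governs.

13.4 kips (bolt shear governs)

Bolt shear: A_b = π·0.5²/4 = 0.1963 in²; R_n = 68 × 0.1963 × 2 × 1 = 26.7 kips → 26.7 / 2 = 13.4 kips.
Bearing: edge l_c = 0.7188, r_n = 17.52 kips; interior l_c = 1.312, r_n = 24.38 kips; R_n = 17.52 + 1·24.38 = 41.89 kips → 20.9 kips.
Block shear: A_gv = 0.8984, A_nv = 0.6055, A_nt = 0.1367 in²; R_n = min(0.6F_uA_nv, 0.6F_yA_gv) + U_bs·F_u·A_nt = 32.5 kips → 16.2 kips.
Bolt shear governs: 13.4 kips.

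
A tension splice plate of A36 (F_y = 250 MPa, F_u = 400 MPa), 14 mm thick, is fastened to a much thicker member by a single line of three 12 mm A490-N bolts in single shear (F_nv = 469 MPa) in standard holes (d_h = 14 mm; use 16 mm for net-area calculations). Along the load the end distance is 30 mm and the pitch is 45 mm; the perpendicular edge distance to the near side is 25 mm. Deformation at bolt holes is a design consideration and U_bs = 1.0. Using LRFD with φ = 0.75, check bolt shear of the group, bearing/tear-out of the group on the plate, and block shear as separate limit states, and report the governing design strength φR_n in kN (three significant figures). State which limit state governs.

119 kN (bolt shear governs)

Bolt shear: A_b = π·12²/4 = 113.1 mm²; R_n = 469 × 113.1 × 3 × 1 / 1000 = 159.1 kN → 0.75 × 159.1 = 119 kN.
Bearing: edge l_c = 23, r_n = 154.6 kN; interior l_c = 31, r_n = 161.3 kN; R_n = 154.6 + 2·161.3 = 477.1 kN → 358 kN.
Block shear: A_gv = 1680, A_nv = 1120, A_nt = 238 mm²; R_n = min(0.6F_uA_nv, 0.6F_yA_gv) + U_bs·F_u·A_nt = 347.2 kN → 260 kN.
Bolt shear governs: 119 kN.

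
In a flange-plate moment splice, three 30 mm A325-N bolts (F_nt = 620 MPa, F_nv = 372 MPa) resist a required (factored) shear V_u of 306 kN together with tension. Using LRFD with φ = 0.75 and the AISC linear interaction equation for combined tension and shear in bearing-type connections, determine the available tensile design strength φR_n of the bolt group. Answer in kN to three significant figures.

772 kN

A_b = π·30²/4 = 706.9 mm²; f_rv = 306 × 1000 / (3 × 706.9) = 144.3 MPa.
F'_nt = 1.3 F_nt − (F_nt / φF_nv) f_rv = 1.3·620 − (620/(0.75·372))·144.3 = 485.3 MPa, capped at F_nt → F'_nt = 485.3 MPa.
R_n = F'_nt · A_b · n = 485.3 × 706.9 × 3 / 1000 = 1029 kN.
Design strength φR_n = 0.75 × 1029 = 772 kN.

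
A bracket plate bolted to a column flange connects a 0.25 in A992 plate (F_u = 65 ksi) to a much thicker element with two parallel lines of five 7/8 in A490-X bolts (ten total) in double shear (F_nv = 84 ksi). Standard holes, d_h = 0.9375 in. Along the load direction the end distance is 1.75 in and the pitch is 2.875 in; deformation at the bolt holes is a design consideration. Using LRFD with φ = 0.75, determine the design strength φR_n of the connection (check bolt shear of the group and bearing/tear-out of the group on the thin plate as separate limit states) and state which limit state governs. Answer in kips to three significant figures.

242 kips (bearing governs)

Bolt shear: A_b = π·0.875²/4 = 0.6013 in²; R_n = 84 × 0.6013 × 10 × 2 = 1010 kips → 0.75 × 1010 = 758 kips.
Bearing (1.2 l_c t F_u ≤ 2.4 d t F_u): upper limit = 2.4·0.875·0.25·65 = 34.12 kips.
  Edge l_c = 1.75 − 0.9375/2 = 1.281 → r_n = 24.98 kips; interior l_c = 2.875 − 0.9375 = 1.938 → r_n = 34.12 kips.
  R_n,bearing = 2·24.98 + 8·34.12 = 323 kips → 0.75 × 323 = 242 kips.
Bearing governs: 242 kips.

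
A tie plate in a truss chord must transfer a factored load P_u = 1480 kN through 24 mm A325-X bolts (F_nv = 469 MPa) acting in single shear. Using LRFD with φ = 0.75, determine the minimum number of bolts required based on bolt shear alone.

A_b = π·24²/4 = 452.4 mm².
Per-bolt design strength φR_n = 0.75 × 469 × 452.4 × 1 / 1000 = 159.1 kN.
n ≥ 1480 / 159.1 = 9.301 → use 10 bolts.

10 bolts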